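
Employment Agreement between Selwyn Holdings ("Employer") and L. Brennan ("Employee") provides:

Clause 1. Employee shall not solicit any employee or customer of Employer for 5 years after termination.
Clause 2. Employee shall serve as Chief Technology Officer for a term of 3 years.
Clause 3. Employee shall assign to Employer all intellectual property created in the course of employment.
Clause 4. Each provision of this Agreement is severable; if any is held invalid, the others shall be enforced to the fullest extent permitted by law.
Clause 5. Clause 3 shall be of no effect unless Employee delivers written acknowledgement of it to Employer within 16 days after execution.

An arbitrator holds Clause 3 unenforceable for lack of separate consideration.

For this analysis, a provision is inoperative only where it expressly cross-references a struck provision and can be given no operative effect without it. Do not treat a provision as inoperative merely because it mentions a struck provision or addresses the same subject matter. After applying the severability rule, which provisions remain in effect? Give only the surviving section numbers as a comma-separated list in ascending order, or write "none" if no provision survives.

Clause 3 is struck. Clause 5 operates only by reference to Clause 3, so it falls with Clause 3. Clause 4 is a severability clause and preserves every provision that can still be given independent effect. The provisions still in force are Clause 1, Clause 2, and Clause 4.

1, 2, 4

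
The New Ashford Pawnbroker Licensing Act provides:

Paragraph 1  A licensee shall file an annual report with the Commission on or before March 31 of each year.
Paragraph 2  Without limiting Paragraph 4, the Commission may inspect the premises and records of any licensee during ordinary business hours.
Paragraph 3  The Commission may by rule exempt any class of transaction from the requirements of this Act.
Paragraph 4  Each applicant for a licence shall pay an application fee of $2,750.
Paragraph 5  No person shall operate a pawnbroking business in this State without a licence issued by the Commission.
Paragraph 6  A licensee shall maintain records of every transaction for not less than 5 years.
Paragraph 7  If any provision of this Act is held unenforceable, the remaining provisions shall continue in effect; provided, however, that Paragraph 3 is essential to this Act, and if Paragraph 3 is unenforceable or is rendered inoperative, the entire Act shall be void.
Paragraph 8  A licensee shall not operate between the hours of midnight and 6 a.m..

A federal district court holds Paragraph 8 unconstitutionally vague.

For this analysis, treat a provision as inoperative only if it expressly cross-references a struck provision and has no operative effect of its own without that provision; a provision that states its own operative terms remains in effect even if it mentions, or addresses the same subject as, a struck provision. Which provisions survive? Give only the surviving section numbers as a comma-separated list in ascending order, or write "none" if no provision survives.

1, 2, 3, 4, 5, 6, 7

Paragraph 8 is struck. Nothing else in the Act is defined by reference to Paragraph 8. Paragraph 7 makes Paragraph 3 an essential term, but Paragraph 3 is unaffected, so the severability proviso in Paragraph 7 preserves the remaining provisions. That leaves Paragraph 1, Paragraph 2, Paragraph 3, Paragraph 4, Paragraph 5, Paragraph 6, and Paragraph 7 in effect.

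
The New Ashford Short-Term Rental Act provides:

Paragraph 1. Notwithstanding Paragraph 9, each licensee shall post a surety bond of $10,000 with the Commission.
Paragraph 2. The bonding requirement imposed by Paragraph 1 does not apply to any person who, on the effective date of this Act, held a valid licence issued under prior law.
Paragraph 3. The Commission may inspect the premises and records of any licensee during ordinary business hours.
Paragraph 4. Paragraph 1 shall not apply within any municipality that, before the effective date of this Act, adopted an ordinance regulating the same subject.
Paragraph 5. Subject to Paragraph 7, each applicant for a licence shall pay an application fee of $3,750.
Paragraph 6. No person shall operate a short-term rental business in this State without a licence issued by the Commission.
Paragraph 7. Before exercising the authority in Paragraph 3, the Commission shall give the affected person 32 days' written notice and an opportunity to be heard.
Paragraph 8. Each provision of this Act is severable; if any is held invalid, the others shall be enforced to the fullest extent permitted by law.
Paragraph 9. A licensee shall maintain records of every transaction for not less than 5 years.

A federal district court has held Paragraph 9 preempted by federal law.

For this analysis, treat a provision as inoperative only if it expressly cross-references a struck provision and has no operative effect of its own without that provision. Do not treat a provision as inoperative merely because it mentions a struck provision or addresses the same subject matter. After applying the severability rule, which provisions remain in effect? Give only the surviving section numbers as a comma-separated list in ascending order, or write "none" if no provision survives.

Paragraph 9 is struck. Although Paragraph 1 refers to Paragraph 9, its operative terms do not depend on Paragraph 9, so it remains in effect. Nothing else in the Act is defined by reference to Paragraph 9. Paragraph 8 is a severability clause and preserves every provision that can still be given independent effect. The provisions still in force are Paragraph 1, Paragraph 2, Paragraph 3, Paragraph 4, Paragraph 5, Paragraph 6, Paragraph 7, and Paragraph 8.

1, 2, 3, 4, 5, 6, 7, 8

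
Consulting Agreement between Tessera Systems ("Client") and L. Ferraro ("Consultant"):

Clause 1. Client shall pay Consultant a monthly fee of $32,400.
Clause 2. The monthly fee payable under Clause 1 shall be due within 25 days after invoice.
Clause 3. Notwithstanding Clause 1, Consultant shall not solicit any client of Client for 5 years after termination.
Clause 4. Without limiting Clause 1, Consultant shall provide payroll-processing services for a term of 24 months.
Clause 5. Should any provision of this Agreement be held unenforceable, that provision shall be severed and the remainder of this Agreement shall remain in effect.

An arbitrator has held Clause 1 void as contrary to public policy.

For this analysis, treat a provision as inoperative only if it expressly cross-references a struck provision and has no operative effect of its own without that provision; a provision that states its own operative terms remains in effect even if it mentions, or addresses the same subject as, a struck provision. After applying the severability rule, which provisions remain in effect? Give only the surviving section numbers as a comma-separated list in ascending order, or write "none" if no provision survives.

3, 4, 5

Clause 1 is struck. The whole of Clause 2 is the payment deadline for the monthly fee, defined by reference to Clause 1, so Clause 2 cannot stand once Clause 1 is removed. Although Clause 4 refers to Clause 1, its operative terms do not depend on Clause 1, so it remains in effect. Clause 3 mentions Clause 1 but its own obligation stands independently of Clause 1, so Clause 3 is not affected. Clause 5 is a severability clause and preserves every provision that can still be given independent effect. The provisions still in force are Clause 3, Clause 4, and Clause 5.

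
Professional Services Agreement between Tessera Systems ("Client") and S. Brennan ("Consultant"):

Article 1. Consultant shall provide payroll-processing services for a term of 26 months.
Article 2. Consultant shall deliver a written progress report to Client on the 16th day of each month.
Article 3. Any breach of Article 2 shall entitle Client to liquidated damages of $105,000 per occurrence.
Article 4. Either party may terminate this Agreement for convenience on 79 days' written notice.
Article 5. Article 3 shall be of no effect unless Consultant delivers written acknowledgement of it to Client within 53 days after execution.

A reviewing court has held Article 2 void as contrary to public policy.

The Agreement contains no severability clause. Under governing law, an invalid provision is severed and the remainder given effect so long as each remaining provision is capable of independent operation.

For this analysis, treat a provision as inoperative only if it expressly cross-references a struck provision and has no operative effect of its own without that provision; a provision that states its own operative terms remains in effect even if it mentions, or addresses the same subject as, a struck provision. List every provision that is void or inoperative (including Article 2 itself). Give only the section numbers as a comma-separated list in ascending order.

2, 3, 5

Article 2 is struck. Article 3 does nothing except set the liquidated-damages amount by reference to Article 2; with Article 2 gone it has no independent effect and is inoperative. The only function of Article 5 is the acknowledgement condition for Article 3, so it cannot stand once Article 3 is removed. Under the stated default rule, only provisions that cannot operate independently fall away; the rest are enforced. That leaves Article 1 and Article 4 in effect.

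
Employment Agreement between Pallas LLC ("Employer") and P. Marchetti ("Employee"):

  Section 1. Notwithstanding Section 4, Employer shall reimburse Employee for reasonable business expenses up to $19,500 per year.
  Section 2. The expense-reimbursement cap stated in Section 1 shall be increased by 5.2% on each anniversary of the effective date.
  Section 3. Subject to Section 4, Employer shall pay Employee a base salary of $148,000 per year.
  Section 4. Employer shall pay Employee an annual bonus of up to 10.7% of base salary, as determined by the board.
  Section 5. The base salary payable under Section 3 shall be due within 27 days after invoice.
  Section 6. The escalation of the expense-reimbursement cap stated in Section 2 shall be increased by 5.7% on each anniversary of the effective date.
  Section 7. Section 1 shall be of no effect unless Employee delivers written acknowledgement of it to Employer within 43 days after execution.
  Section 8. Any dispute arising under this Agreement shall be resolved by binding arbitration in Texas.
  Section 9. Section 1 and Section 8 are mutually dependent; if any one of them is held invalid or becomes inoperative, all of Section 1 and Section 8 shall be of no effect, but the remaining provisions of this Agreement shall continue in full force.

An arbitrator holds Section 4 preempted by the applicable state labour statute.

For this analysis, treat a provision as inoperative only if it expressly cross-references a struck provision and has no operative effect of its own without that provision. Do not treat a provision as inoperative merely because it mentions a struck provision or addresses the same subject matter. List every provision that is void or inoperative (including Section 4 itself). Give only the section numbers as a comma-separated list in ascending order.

Section 4 is struck. Although Section 1 refers to Section 4, its operative terms do not depend on Section 4, so it remains in effect. Section 3 mentions Section 4 but its own obligation stands independently of Section 4, so Section 3 is not affected. No other provision's operative terms depend on Section 4. Section 9 ties Section 1 and Section 8 together, but none of those is affected here; the remaining provisions continue in force under Section 9. The provisions still in force are Section 1, Section 2, Section 3, Section 5, Section 6, Section 7, Section 8, and Section 9.

4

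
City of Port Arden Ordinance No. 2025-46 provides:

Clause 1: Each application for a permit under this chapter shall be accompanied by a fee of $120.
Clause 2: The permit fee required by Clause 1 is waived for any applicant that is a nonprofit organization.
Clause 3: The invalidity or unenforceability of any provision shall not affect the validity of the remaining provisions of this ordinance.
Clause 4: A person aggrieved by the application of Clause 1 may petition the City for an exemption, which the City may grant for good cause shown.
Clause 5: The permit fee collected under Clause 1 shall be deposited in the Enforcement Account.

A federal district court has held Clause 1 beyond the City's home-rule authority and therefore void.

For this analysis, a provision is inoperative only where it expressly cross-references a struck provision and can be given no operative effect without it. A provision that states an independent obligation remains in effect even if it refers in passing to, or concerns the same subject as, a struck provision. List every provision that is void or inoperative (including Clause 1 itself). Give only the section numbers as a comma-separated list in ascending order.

1, 2, 4, 5

Clause 1 is struck. Clause 2 does nothing except set the nonprofit waiver of the permit fee by reference to Clause 1; with Clause 1 gone it has no independent effect and is inoperative. Clause 4 has no operative effect of its own apart from Clause 1 and is therefore inoperative. The whole of Clause 5 is the disposition of the permit fee, defined by reference to Clause 1, so Clause 5 cannot stand once Clause 1 is removed. Under the severability clause in Clause 3, the remaining provisions continue in force. Only Clause 3 remains in effect.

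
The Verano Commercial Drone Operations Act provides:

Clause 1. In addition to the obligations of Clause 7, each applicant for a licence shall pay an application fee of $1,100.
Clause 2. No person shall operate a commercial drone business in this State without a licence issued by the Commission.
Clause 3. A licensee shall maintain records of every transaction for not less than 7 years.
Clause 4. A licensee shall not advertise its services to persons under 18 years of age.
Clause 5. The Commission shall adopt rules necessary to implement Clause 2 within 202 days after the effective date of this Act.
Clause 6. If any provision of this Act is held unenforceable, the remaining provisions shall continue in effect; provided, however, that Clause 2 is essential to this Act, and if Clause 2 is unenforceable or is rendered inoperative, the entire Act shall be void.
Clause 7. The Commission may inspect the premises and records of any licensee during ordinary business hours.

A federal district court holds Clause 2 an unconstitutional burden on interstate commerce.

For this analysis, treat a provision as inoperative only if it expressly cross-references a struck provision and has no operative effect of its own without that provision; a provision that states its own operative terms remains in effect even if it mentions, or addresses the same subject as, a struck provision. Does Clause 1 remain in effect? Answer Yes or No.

No

Clause 2 is struck. The only function of Clause 5 is the rulemaking mandate for Clause 2, so it cannot stand once Clause 2 is removed. Clause 6 makes Clause 2 an essential term, and Clause 2 is the provision held invalid; under Clause 6, the entire Act is therefore void. No provision of the Act survives. Clause 1 is among the inoperative provisions, so the answer is no.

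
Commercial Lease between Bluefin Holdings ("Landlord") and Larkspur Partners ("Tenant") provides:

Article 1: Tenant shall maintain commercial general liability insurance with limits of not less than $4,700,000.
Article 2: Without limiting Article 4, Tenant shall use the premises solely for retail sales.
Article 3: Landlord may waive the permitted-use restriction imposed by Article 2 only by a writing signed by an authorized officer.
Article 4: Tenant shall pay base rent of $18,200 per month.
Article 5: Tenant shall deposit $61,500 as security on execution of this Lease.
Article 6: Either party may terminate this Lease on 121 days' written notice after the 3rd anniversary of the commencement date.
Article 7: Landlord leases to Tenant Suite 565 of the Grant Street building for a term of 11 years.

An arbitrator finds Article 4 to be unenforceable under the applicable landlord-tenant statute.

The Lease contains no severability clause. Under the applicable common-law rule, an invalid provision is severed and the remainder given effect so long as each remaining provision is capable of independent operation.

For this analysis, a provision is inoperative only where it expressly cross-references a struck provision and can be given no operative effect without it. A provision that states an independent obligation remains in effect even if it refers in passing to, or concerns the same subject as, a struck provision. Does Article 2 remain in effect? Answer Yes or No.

Article 4 is struck. Although Article 2 refers to Article 4, its operative terms do not depend on Article 4, so it remains in effect. No other provision's operative terms depend on Article 4. Under the stated default rule, only provisions that cannot operate independently fall away; the rest are enforced. That leaves Article 1, Article 2, Article 3, Article 5, Article 6, and Article 7 in effect. Article 2 is among the surviving provisions, so the answer is yes.

Yes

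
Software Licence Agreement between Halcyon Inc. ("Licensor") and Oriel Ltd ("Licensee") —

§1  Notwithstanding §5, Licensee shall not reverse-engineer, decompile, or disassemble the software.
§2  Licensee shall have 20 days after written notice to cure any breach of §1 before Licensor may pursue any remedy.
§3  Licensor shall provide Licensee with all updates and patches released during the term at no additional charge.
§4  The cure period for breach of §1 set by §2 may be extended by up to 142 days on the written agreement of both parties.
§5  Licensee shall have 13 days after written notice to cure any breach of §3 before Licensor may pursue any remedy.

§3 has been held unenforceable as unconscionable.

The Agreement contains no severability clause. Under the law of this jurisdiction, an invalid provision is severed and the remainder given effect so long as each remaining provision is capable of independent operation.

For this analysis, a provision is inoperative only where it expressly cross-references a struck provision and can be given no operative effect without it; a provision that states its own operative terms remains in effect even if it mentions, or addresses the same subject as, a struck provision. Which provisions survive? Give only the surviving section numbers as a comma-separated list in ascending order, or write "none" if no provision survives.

§3 is struck. The only function of §5 is the cure period for breach of §3, so it cannot stand once §3 is removed. §1 mentions §5 but its own obligation stands independently of §5, so §1 is not affected. With no severability clause, the stated default rule severs what cannot stand and enforces each remaining provision that can operate on its own. That leaves §1, §2, and §4 in effect.

1, 2, 4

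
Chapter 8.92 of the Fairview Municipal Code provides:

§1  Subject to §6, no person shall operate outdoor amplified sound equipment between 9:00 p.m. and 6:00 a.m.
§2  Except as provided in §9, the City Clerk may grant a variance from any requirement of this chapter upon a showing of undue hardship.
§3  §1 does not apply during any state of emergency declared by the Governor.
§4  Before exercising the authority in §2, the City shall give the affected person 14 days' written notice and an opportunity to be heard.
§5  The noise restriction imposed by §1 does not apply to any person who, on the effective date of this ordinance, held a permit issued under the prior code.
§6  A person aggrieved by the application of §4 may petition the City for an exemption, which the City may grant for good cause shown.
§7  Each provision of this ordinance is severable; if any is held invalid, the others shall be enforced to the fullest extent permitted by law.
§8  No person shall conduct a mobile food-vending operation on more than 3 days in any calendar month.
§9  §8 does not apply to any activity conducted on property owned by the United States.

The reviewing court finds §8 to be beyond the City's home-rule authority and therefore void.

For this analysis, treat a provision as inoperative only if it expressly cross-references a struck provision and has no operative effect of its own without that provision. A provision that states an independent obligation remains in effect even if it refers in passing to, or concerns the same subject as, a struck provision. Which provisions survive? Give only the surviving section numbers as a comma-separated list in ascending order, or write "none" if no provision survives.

§8 is struck. §9 merely fixes the public-property exemption from §8; with §8 gone it has nothing to operate on and falls away. §2 mentions §9 but its own obligation stands independently of §9, so §2 is not affected. §7 is a severability clause and preserves every provision that can still be given independent effect. That leaves §1, §2, §3, §4, §5, §6, and §7 in effect.

1, 2, 3, 4, 5, 6, 7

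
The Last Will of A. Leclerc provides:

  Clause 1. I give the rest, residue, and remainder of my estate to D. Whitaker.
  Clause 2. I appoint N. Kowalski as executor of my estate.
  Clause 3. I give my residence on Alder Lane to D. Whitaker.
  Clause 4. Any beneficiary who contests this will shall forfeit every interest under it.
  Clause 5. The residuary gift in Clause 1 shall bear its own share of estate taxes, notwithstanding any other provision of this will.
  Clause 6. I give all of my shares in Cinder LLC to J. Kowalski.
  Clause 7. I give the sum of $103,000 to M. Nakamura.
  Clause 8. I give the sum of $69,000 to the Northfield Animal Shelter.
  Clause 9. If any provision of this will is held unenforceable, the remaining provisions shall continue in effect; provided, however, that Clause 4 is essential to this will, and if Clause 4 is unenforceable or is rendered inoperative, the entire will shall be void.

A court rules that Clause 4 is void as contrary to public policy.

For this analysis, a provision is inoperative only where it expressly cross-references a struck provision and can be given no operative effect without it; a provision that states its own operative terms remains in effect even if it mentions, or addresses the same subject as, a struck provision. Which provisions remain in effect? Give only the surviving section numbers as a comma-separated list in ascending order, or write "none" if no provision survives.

Clause 4 is struck. No other provision's operative terms depend on Clause 4. Clause 9 makes Clause 4 an essential term, and Clause 4 is the provision held invalid; under Clause 9, the entire will is therefore void. No provision of the will survives.

none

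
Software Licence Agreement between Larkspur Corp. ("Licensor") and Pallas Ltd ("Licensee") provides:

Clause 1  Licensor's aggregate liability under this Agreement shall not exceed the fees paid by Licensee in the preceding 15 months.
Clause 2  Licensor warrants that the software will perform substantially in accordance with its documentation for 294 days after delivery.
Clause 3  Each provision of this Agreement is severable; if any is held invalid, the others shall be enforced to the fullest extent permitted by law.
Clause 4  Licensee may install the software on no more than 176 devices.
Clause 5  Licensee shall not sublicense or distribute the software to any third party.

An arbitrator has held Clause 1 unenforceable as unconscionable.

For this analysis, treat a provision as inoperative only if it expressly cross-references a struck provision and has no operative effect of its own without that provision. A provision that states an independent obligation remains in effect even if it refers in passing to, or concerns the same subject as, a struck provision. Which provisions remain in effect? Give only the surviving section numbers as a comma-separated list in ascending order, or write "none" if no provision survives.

Clause 1 is struck. Nothing else in the Agreement is defined by reference to Clause 1. Under the severability clause in Clause 3, the remaining provisions continue in force. The provisions still in force are Clause 2, Clause 3, Clause 4, and Clause 5.

2, 3, 4, 5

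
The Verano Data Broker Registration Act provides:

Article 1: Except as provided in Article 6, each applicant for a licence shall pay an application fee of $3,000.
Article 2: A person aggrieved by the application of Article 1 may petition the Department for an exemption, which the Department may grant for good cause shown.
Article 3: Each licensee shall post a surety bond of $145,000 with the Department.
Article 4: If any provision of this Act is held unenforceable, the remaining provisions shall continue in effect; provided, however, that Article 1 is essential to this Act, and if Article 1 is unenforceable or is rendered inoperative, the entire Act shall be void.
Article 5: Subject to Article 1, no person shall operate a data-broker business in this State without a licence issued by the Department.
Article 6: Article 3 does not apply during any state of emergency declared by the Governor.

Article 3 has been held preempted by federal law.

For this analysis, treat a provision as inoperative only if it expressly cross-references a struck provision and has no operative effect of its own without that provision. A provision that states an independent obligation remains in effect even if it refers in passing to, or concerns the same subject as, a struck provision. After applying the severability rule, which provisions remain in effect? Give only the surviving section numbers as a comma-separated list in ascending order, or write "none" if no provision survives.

Article 3 is struck. The only function of Article 6 is the emergency suspension of Article 3, so it cannot stand once Article 3 is removed. Article 1 mentions Article 6 but its own obligation stands independently of Article 6, so Article 1 is not affected. Article 4 makes Article 1 an essential term, but Article 1 is unaffected, so the severability proviso in Article 4 preserves the remaining provisions. That leaves Article 1, Article 2, Article 4, and Article 5 in effect.

1, 2, 4, 5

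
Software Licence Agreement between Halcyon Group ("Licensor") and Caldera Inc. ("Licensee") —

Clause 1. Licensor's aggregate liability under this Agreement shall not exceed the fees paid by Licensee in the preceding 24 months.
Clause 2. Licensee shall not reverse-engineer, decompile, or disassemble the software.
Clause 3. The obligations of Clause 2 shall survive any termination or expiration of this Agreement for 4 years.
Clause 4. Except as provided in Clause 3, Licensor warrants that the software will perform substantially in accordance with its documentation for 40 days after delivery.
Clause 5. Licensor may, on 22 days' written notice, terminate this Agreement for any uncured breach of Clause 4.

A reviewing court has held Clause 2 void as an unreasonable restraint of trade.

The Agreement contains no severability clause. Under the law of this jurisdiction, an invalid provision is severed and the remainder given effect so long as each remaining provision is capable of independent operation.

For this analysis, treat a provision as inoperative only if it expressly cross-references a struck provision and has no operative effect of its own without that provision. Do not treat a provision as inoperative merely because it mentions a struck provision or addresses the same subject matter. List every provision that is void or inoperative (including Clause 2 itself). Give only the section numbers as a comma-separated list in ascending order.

Clause 2 is struck. Clause 3 merely fixes the survival period for Clause 2; with Clause 2 gone it has nothing to operate on and falls away. Clause 4 mentions Clause 3 but its own obligation stands independently of Clause 3, so Clause 4 is not affected. With no severability clause, the stated default rule severs what cannot stand and enforces each remaining provision that can operate on its own. The provisions still in force are Clause 1, Clause 4, and Clause 5.

2, 3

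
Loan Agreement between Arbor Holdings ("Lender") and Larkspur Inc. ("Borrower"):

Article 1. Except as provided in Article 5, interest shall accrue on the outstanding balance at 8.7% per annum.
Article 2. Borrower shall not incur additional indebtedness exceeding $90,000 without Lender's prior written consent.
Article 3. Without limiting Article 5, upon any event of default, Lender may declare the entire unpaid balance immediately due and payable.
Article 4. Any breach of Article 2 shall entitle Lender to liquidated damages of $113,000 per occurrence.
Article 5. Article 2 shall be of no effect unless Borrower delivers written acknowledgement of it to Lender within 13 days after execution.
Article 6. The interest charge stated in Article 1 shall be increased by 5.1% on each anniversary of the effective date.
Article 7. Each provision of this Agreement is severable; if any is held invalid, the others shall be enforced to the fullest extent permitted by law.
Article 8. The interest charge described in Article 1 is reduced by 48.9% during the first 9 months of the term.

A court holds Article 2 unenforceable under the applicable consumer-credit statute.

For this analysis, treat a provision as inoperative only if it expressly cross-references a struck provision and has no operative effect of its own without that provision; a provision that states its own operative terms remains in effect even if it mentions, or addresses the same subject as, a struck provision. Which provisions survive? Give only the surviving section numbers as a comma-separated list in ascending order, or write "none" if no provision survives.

1, 3, 6, 7, 8

Article 2 is struck. The whole of Article 4 is the liquidated-damages amount, defined by reference to Article 2, so Article 4 cannot stand once Article 2 is removed. Article 5 merely fixes the acknowledgement condition for Article 2; with Article 2 gone it has nothing to operate on and falls away. Although Article 1 refers to Article 5, its operative terms do not depend on Article 5, so it remains in effect. Article 3 mentions Article 5 but its own obligation stands independently of Article 5, so Article 3 is not affected. Under the severability clause in Article 7, the remaining provisions continue in force. That leaves Article 1, Article 3, Article 6, Article 7, and Article 8 in effect.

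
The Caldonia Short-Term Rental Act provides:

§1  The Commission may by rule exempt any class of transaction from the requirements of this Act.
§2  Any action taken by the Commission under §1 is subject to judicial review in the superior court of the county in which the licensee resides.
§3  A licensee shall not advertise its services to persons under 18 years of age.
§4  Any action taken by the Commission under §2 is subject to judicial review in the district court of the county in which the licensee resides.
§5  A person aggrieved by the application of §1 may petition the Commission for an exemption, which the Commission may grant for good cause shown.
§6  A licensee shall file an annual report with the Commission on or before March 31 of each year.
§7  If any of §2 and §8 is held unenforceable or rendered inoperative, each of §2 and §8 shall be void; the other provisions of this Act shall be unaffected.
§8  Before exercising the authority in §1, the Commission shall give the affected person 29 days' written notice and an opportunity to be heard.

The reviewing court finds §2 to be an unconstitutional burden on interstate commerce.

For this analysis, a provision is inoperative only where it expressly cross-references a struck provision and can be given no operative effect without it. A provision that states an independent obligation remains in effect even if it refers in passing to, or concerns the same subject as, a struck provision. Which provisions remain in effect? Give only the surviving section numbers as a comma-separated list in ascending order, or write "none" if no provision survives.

§2 is struck. §4 operates only by reference to §2, so it falls with §2. §7 declares §2 and §8 mutually dependent; since one of them has fallen, all of them are of no effect. That brings down §8 as well. The remainder continues in force under §7. §1, §3, §5, §6, and §7 remain in effect.

1, 3, 5, 6, 7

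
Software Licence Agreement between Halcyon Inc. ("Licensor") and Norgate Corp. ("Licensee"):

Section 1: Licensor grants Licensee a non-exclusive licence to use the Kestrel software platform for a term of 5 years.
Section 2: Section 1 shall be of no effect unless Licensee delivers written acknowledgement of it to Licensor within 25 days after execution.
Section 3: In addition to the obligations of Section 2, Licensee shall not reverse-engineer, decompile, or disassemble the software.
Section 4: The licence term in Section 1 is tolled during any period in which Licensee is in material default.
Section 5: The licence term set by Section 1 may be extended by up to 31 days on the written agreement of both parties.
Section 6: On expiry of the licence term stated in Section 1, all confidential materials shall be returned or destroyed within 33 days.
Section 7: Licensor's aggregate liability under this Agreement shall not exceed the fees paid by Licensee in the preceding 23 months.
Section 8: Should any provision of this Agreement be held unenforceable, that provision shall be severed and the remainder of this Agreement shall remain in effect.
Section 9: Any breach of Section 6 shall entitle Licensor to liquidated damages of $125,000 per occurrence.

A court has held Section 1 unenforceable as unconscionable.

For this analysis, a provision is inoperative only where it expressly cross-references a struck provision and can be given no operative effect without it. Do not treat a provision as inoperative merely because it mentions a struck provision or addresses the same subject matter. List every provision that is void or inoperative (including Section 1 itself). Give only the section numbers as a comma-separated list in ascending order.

Section 1 is struck. Section 2 has no operative effect of its own apart from Section 1 and is therefore inoperative. Section 4 does nothing except set the tolling of the licence term by reference to Section 1; with Section 1 gone it has no independent effect and is inoperative. Section 5 has no operative effect of its own apart from Section 1 and is therefore inoperative. Section 6 has no operative effect of its own apart from Section 1 and is therefore inoperative. Section 9 does nothing except set the liquidated-damages amount by reference to Section 6; with Section 6 gone it has no independent effect and is inoperative. Although Section 3 refers to Section 2, its operative terms do not depend on Section 2, so it remains in effect. Under the severability clause in Section 8, the remaining provisions continue in force. The provisions still in force are Section 3, Section 7, and Section 8.

1, 2, 4, 5, 6, 9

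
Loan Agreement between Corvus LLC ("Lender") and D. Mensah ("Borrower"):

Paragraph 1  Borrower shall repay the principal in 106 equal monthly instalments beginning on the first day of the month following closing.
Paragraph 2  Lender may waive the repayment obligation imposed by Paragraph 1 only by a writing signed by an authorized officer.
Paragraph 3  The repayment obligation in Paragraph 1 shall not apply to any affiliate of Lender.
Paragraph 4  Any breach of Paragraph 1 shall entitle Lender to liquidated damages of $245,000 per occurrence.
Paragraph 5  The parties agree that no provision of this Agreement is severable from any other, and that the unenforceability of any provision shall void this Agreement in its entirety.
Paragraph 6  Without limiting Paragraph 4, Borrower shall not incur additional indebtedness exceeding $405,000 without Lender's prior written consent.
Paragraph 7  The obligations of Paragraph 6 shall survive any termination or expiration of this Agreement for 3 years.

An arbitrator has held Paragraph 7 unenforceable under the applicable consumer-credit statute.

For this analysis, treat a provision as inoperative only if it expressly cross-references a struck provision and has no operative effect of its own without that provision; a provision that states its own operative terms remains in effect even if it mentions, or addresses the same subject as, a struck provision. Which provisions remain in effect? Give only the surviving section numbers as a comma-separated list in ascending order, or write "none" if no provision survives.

none

Paragraph 7 is struck. No other provision's operative terms depend on Paragraph 7. Paragraph 5 provides that the Agreement is not severable, so the invalidity of any one provision voids the entire Agreement. No provision of the Agreement survives.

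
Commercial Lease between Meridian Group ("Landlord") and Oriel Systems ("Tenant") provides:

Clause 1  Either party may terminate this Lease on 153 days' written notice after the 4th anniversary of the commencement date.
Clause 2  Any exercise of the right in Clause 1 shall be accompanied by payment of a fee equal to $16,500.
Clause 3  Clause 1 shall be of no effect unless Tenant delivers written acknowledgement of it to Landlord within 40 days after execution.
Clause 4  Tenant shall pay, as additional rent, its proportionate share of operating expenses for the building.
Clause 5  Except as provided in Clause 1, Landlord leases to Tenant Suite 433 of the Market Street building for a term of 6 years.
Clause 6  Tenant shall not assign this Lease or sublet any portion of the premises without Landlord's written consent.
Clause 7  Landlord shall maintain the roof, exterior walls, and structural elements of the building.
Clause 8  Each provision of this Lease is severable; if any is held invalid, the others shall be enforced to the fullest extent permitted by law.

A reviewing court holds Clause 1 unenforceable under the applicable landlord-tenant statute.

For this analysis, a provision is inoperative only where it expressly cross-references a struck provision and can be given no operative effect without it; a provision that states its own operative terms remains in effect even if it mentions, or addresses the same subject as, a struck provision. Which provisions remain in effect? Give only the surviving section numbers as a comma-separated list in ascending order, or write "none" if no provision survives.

Clause 1 is struck. The only function of Clause 2 is the exercise fee for Clause 1, so it cannot stand once Clause 1 is removed. Clause 3 operates only by reference to Clause 1, so it falls with Clause 1. Clause 5 mentions Clause 1 but its own obligation stands independently of Clause 1, so Clause 5 is not affected. Under the severability clause in Clause 8, the remaining provisions continue in force. The provisions still in force are Clause 4, Clause 5, Clause 6, Clause 7, and Clause 8.

4, 5, 6, 7, 8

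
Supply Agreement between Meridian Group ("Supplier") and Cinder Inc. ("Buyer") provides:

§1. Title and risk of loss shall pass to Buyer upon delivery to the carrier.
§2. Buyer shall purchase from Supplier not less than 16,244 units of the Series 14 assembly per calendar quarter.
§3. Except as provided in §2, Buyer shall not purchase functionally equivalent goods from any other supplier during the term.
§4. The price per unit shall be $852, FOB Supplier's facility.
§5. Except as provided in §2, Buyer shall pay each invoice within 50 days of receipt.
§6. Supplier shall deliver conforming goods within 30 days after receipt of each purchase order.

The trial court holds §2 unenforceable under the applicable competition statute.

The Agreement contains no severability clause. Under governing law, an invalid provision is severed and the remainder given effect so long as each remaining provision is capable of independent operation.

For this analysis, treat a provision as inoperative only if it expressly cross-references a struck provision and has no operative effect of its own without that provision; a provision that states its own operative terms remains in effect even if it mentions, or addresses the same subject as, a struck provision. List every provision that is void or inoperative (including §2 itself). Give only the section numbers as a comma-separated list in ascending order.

2

§2 is struck. Although §3 refers to §2, its operative terms do not depend on §2, so it remains in effect. §5 mentions §2 but its own obligation stands independently of §2, so §5 is not affected. Nothing else in the Agreement is defined by reference to §2. With no severability clause, the stated default rule severs what cannot stand and enforces each remaining provision that can operate on its own. §1, §3, §4, §5, and §6 remain in effect.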